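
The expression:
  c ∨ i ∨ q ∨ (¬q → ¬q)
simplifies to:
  True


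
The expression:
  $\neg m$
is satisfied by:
  {m: False}


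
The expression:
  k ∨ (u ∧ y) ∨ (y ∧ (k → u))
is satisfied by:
  {y: True, k: True}
  {y: True, k: False}
  {k: True, y: False}


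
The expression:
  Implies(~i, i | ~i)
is always true.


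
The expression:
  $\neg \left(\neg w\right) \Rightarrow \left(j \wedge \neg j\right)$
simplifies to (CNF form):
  $\neg w$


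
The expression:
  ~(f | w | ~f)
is never true.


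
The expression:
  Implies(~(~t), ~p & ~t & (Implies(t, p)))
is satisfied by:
  {t: False}


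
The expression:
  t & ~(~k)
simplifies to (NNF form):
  k & t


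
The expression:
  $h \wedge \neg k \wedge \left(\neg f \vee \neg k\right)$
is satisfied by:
  {h: True, k: False}


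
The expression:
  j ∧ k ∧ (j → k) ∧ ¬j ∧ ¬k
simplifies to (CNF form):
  False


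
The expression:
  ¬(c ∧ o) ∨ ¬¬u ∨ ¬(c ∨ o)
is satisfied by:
  {u: True, o: False, c: False}
  {o: False, c: False, u: False}
  {u: True, c: True, o: False}
  {c: True, o: False, u: False}
  {u: True, o: True, c: False}
  {o: True, u: False, c: False}
  {u: True, c: True, o: True}


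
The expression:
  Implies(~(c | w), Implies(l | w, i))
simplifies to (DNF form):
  c | i | w | ~l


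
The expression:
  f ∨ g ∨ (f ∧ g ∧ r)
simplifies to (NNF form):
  f ∨ g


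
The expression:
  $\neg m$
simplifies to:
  $\neg m$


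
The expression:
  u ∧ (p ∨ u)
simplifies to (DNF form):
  u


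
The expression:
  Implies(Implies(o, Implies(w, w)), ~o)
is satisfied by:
  {o: False}


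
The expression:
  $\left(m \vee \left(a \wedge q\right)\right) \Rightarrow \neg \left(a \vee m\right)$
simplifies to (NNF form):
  $\neg m \wedge \left(\neg a \vee \neg q\right)$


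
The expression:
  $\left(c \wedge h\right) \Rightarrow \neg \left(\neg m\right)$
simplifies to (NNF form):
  $m \vee \neg c \vee \neg h$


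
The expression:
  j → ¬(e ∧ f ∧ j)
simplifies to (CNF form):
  ¬e ∨ ¬f ∨ ¬j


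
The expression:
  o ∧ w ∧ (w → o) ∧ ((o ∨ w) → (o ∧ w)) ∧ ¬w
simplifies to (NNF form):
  False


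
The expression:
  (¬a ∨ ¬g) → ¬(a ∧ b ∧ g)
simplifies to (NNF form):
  True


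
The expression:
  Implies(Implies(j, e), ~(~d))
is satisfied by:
  {d: True, j: True, e: False}
  {d: True, e: False, j: False}
  {d: True, j: True, e: True}
  {d: True, e: True, j: False}
  {j: True, e: False, d: False}


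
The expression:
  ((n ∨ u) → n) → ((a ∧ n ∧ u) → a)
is always true.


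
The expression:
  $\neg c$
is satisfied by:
  {c: False}


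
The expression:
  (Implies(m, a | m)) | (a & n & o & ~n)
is always true.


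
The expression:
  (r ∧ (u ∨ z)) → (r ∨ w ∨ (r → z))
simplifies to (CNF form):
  True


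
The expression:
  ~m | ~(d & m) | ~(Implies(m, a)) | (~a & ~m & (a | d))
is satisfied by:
  {m: False, d: False, a: False}
  {a: True, m: False, d: False}
  {d: True, m: False, a: False}
  {a: True, d: True, m: False}
  {m: True, a: False, d: False}
  {a: True, m: True, d: False}
  {d: True, m: True, a: False}


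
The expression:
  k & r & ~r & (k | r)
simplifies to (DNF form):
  False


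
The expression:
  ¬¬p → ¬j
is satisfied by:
  {p: False, j: False}
  {j: True, p: False}
  {p: True, j: False}


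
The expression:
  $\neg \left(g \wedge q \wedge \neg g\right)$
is always true.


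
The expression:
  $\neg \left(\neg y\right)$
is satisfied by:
  {y: True}


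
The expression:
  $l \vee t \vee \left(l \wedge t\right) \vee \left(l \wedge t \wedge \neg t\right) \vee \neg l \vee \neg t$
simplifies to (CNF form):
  $\text{True}$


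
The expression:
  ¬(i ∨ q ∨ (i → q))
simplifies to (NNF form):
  False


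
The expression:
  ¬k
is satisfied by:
  {k: False}


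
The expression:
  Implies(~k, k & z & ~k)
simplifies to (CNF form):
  k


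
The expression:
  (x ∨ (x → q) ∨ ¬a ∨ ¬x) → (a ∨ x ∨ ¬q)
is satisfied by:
  {a: True, x: True, q: False}
  {a: True, q: False, x: False}
  {x: True, q: False, a: False}
  {x: False, q: False, a: False}
  {a: True, x: True, q: True}
  {a: True, q: True, x: False}
  {x: True, q: True, a: False}


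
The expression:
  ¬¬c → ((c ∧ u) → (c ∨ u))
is always true.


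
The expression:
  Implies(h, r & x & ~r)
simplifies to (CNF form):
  ~h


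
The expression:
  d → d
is always true.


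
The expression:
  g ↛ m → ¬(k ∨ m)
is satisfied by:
  {m: True, g: False, k: False}
  {g: False, k: False, m: False}
  {m: True, k: True, g: False}
  {k: True, g: False, m: False}
  {m: True, g: True, k: False}
  {g: True, m: False, k: False}
  {m: True, k: True, g: True}


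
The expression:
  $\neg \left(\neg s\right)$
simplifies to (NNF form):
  $s$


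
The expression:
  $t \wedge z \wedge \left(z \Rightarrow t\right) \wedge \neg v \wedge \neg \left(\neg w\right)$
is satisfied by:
  {t: True, z: True, w: True, v: False}


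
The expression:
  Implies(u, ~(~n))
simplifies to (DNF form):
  n | ~u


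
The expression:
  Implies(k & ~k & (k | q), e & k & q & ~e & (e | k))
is always true.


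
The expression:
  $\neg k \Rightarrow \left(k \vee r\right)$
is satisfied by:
  {r: True, k: True}
  {r: True, k: False}
  {k: True, r: False}


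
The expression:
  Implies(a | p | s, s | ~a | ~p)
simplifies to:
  s | ~a | ~p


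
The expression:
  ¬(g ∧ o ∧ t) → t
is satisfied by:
  {t: True}


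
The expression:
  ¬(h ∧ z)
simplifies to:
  ¬h ∨ ¬z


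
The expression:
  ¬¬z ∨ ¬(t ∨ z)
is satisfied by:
  {z: True, t: False}
  {t: False, z: False}
  {t: True, z: True}


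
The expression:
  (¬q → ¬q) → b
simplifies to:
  b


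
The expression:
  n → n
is always true.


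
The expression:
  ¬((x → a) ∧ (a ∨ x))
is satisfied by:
  {a: False}


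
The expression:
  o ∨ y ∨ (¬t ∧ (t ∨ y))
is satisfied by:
  {y: True, o: True}
  {y: True, o: False}
  {o: True, y: False}


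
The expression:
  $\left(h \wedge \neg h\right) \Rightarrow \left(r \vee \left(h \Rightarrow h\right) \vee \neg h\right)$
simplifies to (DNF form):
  $\text{True}$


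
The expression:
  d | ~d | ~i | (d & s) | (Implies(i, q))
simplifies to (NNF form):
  True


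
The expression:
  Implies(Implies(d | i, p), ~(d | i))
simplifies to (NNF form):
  ~p | (~d & ~i)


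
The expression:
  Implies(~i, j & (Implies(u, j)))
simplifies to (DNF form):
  i | j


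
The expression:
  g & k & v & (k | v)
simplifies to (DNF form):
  g & k & v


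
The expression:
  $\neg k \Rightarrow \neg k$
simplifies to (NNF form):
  $\text{True}$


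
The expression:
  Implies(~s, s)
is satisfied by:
  {s: True}


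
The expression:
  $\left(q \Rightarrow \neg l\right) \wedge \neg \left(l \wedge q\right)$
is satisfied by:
  {l: False, q: False}
  {q: True, l: False}
  {l: True, q: False}


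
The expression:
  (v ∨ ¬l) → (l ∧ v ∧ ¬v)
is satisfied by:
  {l: True, v: False}


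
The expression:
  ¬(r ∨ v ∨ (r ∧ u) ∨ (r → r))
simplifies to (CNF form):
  False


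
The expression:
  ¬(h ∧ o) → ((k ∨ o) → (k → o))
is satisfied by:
  {o: True, k: False}
  {k: False, o: False}
  {k: True, o: True}


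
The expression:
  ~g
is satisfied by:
  {g: False}


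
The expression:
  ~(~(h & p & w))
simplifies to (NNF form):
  h & p & w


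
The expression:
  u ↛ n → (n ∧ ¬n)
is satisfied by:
  {n: True, u: False}
  {u: False, n: False}
  {u: True, n: True}


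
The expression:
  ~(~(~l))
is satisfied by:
  {l: False}


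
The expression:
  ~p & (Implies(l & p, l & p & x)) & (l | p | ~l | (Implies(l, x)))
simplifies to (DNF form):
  ~p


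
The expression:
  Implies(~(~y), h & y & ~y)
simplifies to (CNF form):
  ~y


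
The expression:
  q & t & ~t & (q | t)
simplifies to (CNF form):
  False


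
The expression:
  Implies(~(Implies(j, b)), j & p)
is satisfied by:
  {b: True, p: True, j: False}
  {b: True, p: False, j: False}
  {p: True, b: False, j: False}
  {b: False, p: False, j: False}
  {j: True, b: True, p: True}
  {j: True, b: True, p: False}
  {j: True, p: True, b: False}


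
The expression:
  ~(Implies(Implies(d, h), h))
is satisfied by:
  {d: False, h: False}


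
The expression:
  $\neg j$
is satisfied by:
  {j: False}


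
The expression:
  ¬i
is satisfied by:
  {i: False}


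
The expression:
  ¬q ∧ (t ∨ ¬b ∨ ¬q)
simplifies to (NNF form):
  ¬q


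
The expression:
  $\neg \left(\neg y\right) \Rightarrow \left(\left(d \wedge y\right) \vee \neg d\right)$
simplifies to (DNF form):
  $\text{True}$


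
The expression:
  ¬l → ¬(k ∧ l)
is always true.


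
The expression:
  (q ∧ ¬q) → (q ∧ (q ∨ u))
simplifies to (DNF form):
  True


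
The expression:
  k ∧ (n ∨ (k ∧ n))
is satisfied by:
  {n: True, k: True}


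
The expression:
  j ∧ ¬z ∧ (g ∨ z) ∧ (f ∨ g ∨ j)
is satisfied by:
  {j: True, g: True, z: False}


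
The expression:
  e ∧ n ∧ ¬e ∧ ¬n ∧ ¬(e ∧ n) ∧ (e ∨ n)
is never true.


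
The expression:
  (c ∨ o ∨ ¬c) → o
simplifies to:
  o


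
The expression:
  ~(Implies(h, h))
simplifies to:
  False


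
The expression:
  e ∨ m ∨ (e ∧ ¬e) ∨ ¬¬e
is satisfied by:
  {m: True, e: True}
  {m: True, e: False}
  {e: True, m: False}


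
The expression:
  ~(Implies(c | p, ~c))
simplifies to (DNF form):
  c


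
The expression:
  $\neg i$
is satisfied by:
  {i: False}


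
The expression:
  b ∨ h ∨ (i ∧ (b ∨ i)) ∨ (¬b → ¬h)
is always true.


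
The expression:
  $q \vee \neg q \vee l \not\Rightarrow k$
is always true.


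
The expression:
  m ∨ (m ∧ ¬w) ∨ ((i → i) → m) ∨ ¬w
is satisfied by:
  {m: True, w: False}
  {w: False, m: False}
  {w: True, m: True}


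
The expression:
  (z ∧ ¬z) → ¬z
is always true.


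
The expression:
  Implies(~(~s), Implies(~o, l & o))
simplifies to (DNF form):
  o | ~s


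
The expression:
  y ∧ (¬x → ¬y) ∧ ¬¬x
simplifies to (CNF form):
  x ∧ y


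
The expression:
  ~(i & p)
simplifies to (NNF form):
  ~i | ~p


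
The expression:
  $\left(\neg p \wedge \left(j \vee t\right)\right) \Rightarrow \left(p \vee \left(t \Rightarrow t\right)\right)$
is always true.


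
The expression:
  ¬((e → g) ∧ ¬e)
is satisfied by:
  {e: True}


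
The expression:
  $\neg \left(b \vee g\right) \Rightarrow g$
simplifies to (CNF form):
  $b \vee g$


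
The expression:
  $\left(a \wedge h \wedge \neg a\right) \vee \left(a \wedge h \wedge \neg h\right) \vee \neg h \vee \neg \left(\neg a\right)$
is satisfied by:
  {a: True, h: False}
  {h: False, a: False}
  {h: True, a: True}


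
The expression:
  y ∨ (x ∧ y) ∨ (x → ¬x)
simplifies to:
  y ∨ ¬x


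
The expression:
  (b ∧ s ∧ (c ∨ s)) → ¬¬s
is always true.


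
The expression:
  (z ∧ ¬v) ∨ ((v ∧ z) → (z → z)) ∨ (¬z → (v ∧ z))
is always true.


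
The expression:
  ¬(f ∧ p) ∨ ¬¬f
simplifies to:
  True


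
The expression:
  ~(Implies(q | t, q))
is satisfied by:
  {t: True, q: False}


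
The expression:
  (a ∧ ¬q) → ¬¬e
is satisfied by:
  {q: True, e: True, a: False}
  {q: True, e: False, a: False}
  {e: True, q: False, a: False}
  {q: False, e: False, a: False}
  {a: True, q: True, e: True}
  {a: True, q: True, e: False}
  {a: True, e: True, q: False}


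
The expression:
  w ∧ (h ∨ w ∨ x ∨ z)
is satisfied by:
  {w: True}


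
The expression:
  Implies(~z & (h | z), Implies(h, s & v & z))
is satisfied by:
  {z: True, h: False}
  {h: False, z: False}
  {h: True, z: True}


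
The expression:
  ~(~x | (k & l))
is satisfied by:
  {x: True, l: False, k: False}
  {x: True, k: True, l: False}
  {x: True, l: True, k: False}


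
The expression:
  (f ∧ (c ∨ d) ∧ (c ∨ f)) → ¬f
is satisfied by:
  {d: False, f: False, c: False}
  {c: True, d: False, f: False}
  {d: True, c: False, f: False}
  {c: True, d: True, f: False}
  {f: True, c: False, d: False}


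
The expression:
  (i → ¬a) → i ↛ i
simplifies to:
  a ∧ i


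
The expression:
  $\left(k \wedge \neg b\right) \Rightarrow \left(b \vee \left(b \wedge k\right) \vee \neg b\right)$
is always true.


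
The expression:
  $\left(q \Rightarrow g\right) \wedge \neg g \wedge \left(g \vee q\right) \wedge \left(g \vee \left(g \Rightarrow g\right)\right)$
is never true.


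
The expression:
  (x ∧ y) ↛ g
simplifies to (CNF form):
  x ∧ y ∧ ¬g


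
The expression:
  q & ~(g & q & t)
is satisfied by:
  {q: True, g: False, t: False}
  {t: True, q: True, g: False}
  {g: True, q: True, t: False}


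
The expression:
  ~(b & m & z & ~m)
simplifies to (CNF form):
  True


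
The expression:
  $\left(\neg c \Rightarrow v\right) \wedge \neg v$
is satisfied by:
  {c: True, v: False}


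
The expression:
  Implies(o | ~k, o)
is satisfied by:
  {k: True, o: True}
  {k: True, o: False}
  {o: True, k: False}


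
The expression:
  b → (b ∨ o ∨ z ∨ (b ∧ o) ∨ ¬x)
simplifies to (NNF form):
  True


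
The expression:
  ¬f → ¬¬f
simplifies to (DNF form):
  f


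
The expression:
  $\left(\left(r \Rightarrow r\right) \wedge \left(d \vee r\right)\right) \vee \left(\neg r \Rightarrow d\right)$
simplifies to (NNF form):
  $d \vee r$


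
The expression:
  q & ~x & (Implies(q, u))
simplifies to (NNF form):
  q & u & ~x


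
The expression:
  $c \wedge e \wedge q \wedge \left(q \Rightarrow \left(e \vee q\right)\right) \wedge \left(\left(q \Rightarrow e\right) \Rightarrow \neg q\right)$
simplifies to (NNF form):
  $\text{False}$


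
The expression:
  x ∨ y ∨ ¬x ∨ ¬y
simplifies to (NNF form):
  True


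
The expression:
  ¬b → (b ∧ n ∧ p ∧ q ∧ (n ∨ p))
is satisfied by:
  {b: True}


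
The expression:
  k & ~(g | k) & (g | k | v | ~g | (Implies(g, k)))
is never true.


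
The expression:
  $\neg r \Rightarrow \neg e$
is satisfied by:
  {r: True, e: False}
  {e: False, r: False}
  {e: True, r: True}


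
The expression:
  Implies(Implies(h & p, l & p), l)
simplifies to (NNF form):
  l | (h & p)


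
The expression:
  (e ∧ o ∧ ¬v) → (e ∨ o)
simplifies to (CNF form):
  True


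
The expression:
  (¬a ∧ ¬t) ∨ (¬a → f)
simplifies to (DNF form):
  a ∨ f ∨ ¬t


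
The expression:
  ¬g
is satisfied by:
  {g: False}


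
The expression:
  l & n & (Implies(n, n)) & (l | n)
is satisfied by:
  {n: True, l: True}


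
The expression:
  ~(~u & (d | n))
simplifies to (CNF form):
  (u | ~d) & (u | ~n)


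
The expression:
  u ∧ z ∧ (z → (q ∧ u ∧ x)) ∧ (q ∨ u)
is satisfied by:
  {z: True, u: True, x: True, q: True}


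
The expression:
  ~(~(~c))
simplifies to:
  ~c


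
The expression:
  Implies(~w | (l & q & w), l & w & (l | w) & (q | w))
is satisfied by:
  {w: True}


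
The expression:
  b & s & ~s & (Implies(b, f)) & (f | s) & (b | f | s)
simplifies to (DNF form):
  False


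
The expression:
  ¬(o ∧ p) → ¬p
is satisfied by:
  {o: True, p: False}
  {p: False, o: False}
  {p: True, o: True}


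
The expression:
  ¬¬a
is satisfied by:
  {a: True}


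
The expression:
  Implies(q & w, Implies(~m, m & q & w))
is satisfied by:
  {m: True, w: False, q: False}
  {w: False, q: False, m: False}
  {m: True, q: True, w: False}
  {q: True, w: False, m: False}
  {m: True, w: True, q: False}
  {w: True, m: False, q: False}
  {m: True, q: True, w: True}


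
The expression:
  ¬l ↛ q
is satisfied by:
  {q: False, l: False}


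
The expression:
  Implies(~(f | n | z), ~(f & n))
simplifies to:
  True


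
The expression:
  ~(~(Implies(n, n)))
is always true.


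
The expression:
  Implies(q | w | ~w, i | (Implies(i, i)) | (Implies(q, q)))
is always true.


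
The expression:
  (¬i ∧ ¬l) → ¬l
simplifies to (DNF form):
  True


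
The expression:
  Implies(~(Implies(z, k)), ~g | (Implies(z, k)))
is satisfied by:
  {k: True, g: False, z: False}
  {g: False, z: False, k: False}
  {k: True, z: True, g: False}
  {z: True, g: False, k: False}
  {k: True, g: True, z: False}
  {g: True, k: False, z: False}
  {k: True, z: True, g: True}


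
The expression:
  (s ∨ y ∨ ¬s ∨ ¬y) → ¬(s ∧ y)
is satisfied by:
  {s: False, y: False}
  {y: True, s: False}
  {s: True, y: False}


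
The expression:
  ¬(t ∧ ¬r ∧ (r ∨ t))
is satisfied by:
  {r: True, t: False}
  {t: False, r: False}
  {t: True, r: True}


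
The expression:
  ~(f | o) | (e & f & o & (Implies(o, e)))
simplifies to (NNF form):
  (e | ~o) & (f | ~o) & (o | ~f)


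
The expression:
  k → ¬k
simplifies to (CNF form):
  ¬k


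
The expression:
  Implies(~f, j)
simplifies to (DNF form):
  f | j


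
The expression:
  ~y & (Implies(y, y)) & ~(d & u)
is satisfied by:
  {u: False, y: False, d: False}
  {d: True, u: False, y: False}
  {u: True, d: False, y: False}


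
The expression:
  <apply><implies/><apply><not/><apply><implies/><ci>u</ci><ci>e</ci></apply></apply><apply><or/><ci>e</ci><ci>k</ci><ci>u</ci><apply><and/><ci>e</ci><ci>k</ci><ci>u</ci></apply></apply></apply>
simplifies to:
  <true/>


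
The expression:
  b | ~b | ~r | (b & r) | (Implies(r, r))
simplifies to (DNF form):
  True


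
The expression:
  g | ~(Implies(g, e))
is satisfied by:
  {g: True}


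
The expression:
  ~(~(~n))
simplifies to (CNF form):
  ~n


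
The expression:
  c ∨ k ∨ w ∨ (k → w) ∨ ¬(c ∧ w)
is always true.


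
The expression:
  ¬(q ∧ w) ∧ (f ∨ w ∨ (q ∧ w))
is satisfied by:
  {f: True, w: False, q: False}
  {q: True, f: True, w: False}
  {f: True, w: True, q: False}
  {w: True, q: False, f: False}


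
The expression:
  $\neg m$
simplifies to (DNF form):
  $\neg m$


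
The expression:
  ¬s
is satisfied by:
  {s: False}


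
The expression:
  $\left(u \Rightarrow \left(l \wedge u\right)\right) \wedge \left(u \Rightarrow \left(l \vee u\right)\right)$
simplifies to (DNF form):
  $l \vee \neg u$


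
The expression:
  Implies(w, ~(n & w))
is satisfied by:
  {w: False, n: False}
  {n: True, w: False}
  {w: True, n: False}


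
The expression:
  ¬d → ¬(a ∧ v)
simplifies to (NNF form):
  d ∨ ¬a ∨ ¬v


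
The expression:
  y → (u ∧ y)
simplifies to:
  u ∨ ¬y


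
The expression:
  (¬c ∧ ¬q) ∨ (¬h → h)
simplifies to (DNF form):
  h ∨ (¬c ∧ ¬q)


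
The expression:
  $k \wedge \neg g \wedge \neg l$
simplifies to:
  $k \wedge \neg g \wedge \neg l$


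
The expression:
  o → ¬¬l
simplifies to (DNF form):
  l ∨ ¬o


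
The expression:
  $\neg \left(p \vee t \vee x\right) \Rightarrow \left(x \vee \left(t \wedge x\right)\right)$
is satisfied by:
  {x: True, t: True, p: True}
  {x: True, t: True, p: False}
  {x: True, p: True, t: False}
  {x: True, p: False, t: False}
  {t: True, p: True, x: False}
  {t: True, p: False, x: False}
  {p: True, t: False, x: False}


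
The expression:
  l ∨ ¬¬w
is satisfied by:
  {l: True, w: True}
  {l: True, w: False}
  {w: True, l: False}


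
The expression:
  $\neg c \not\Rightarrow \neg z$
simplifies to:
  $z \wedge \neg c$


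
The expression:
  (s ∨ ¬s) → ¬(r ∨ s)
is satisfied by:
  {r: False, s: False}


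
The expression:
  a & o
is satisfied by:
  {a: True, o: True}


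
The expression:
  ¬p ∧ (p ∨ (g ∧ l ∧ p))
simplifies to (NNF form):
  False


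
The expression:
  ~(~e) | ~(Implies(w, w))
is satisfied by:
  {e: True}


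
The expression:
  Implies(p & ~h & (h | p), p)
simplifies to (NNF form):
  True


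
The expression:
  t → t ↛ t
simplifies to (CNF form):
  ¬t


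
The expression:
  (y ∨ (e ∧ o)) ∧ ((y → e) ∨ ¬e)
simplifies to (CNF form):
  (e ∨ y) ∧ (o ∨ y)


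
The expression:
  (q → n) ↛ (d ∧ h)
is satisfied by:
  {n: True, d: False, h: False, q: False}
  {n: False, d: False, h: False, q: False}
  {n: True, q: True, d: False, h: False}
  {n: True, h: True, q: False, d: False}
  {h: True, q: False, d: False, n: False}
  {n: True, q: True, h: True, d: False}
  {n: True, d: True, q: False, h: False}
  {d: True, q: False, h: False, n: False}
  {n: True, q: True, d: True, h: False}


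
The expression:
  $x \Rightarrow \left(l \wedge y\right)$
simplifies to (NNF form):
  $\left(l \wedge y\right) \vee \neg x$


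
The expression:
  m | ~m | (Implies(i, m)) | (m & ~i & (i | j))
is always true.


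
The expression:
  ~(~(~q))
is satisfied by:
  {q: False}


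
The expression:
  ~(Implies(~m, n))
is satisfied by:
  {n: False, m: False}


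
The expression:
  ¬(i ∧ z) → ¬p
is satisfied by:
  {z: True, i: True, p: False}
  {z: True, i: False, p: False}
  {i: True, z: False, p: False}
  {z: False, i: False, p: False}
  {z: True, p: True, i: True}


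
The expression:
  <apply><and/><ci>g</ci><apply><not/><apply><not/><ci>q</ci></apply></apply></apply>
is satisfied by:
  {g: True, q: True}


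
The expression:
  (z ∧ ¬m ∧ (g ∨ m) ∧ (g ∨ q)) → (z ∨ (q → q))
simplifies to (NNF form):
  True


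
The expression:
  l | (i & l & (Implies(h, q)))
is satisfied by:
  {l: True}


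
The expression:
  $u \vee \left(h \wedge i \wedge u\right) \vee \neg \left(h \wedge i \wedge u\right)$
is always true.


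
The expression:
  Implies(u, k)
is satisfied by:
  {k: True, u: False}
  {u: False, k: False}
  {u: True, k: True}


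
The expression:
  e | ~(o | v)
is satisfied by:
  {e: True, o: False, v: False}
  {e: True, v: True, o: False}
  {e: True, o: True, v: False}
  {e: True, v: True, o: True}
  {v: False, o: False, e: False}


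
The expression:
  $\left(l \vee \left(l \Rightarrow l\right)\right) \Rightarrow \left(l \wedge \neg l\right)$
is never true.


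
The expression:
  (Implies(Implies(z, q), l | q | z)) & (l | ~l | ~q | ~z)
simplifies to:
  l | q | z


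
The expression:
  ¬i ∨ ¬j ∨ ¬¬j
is always true.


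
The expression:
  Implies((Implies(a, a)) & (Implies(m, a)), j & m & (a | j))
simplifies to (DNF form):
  (j & m) | (m & ~a)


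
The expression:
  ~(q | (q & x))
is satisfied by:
  {q: False}


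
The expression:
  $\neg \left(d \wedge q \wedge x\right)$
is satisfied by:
  {q: False, d: False, x: False}
  {x: True, q: False, d: False}
  {d: True, q: False, x: False}
  {x: True, d: True, q: False}
  {q: True, x: False, d: False}
  {x: True, q: True, d: False}
  {d: True, q: True, x: False}


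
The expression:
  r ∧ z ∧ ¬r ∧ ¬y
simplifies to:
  False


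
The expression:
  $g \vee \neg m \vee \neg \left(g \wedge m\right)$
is always true.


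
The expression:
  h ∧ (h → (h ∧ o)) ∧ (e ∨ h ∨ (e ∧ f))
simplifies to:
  h ∧ o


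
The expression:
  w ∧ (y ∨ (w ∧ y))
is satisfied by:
  {w: True, y: True}


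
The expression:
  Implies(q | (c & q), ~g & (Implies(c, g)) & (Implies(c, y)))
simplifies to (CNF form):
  (~c | ~q) & (~g | ~q)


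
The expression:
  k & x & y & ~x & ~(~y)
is never true.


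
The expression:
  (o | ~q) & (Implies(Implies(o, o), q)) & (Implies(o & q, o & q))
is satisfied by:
  {o: True, q: True}


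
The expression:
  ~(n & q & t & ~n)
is always true.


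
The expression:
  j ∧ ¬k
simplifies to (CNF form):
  j ∧ ¬k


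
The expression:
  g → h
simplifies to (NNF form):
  h ∨ ¬g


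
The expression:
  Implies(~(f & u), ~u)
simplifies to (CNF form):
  f | ~u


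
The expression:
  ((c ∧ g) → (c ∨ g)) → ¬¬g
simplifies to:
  g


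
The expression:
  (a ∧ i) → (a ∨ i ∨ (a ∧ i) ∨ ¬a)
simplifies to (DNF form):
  True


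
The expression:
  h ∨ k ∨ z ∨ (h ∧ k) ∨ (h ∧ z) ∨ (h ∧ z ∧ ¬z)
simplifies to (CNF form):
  h ∨ k ∨ z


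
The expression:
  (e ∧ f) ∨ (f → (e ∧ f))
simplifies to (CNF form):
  e ∨ ¬f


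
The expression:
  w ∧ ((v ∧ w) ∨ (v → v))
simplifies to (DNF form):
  w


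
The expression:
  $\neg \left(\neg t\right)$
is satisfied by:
  {t: True}


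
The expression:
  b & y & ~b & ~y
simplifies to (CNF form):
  False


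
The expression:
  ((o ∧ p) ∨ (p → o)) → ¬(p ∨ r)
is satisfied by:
  {r: False, p: False, o: False}
  {o: True, r: False, p: False}
  {p: True, r: False, o: False}
  {p: True, r: True, o: False}


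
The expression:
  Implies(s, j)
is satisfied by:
  {j: True, s: False}
  {s: False, j: False}
  {s: True, j: True}


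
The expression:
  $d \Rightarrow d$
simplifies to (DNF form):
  $\text{True}$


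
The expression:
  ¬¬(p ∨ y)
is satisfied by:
  {y: True, p: True}
  {y: True, p: False}
  {p: True, y: False}


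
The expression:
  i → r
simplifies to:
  r ∨ ¬i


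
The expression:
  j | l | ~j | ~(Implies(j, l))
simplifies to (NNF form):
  True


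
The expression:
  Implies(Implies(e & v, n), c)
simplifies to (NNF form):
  c | (e & v & ~n)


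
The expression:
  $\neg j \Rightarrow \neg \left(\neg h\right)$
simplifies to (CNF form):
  $h \vee j$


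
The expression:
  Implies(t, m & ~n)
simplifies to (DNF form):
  ~t | (m & ~n)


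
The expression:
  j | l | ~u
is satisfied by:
  {l: True, j: True, u: False}
  {l: True, j: False, u: False}
  {j: True, l: False, u: False}
  {l: False, j: False, u: False}
  {l: True, u: True, j: True}
  {l: True, u: True, j: False}
  {u: True, j: True, l: False}


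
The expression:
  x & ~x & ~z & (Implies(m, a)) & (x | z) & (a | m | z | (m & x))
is never true.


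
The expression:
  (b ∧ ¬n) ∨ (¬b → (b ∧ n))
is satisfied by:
  {b: True}


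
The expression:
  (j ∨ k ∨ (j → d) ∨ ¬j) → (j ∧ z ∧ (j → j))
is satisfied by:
  {z: True, j: True}


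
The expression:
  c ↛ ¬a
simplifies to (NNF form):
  a ∧ c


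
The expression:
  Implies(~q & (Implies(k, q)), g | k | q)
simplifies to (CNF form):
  g | k | q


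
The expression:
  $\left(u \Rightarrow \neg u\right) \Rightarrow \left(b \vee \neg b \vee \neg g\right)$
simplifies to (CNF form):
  $\text{True}$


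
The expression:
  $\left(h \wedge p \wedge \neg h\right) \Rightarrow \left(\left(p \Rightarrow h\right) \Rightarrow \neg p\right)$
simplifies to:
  $\text{True}$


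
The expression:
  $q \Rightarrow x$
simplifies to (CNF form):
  $x \vee \neg q$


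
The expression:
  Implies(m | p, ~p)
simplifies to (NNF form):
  ~p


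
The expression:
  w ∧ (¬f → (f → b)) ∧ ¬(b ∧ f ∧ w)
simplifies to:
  w ∧ (¬b ∨ ¬f)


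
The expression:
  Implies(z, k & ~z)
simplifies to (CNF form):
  ~z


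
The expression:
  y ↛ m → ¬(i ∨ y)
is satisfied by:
  {m: True, y: False}
  {y: False, m: False}
  {y: True, m: True}


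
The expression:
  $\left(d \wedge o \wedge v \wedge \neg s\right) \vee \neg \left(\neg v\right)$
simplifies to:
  $v$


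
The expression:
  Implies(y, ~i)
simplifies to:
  ~i | ~y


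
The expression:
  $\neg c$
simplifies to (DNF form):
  $\neg c$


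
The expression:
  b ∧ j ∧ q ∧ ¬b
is never true.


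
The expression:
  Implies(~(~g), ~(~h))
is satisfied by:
  {h: True, g: False}
  {g: False, h: False}
  {g: True, h: True}


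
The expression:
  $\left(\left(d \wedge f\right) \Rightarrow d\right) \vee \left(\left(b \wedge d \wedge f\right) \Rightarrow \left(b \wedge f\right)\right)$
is always true.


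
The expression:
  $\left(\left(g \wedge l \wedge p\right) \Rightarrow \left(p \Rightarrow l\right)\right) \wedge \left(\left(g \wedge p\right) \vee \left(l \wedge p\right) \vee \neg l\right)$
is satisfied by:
  {p: True, l: False}
  {l: False, p: False}
  {l: True, p: True}


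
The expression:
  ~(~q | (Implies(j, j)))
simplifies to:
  False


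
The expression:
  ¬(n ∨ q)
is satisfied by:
  {n: False, q: False}


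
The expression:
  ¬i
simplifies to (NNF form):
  ¬i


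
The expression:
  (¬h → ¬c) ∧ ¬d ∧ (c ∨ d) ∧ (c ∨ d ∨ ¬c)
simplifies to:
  c ∧ h ∧ ¬d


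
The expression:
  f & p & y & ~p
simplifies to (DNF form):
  False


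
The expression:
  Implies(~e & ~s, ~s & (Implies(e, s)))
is always true.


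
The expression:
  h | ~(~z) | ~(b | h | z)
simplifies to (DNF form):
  h | z | ~b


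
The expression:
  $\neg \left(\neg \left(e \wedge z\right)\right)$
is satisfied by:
  {z: True, e: True}


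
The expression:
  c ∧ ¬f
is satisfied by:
  {c: True, f: False}


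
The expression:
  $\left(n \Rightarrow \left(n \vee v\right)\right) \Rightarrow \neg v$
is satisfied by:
  {v: False}


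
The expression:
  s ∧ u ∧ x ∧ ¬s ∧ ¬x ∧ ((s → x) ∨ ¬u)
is never true.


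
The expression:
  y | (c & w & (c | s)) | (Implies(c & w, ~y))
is always true.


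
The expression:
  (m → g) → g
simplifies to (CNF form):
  g ∨ m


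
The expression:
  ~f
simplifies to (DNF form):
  ~f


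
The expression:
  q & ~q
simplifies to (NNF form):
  False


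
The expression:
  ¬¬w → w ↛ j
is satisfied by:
  {w: False, j: False}
  {j: True, w: False}
  {w: True, j: False}


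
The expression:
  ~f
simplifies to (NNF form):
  ~f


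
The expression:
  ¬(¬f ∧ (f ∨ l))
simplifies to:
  f ∨ ¬l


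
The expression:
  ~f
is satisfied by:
  {f: False}


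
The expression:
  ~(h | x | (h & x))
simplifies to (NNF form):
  ~h & ~x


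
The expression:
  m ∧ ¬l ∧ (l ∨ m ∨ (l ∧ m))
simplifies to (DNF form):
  m ∧ ¬l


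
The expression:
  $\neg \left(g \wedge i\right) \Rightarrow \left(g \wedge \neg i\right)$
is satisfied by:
  {g: True}


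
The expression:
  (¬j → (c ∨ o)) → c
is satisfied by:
  {c: True, j: False, o: False}
  {c: True, o: True, j: False}
  {c: True, j: True, o: False}
  {c: True, o: True, j: True}
  {o: False, j: False, c: False}


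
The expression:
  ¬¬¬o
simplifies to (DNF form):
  ¬o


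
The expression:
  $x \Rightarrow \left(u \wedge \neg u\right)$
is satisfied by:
  {x: False}


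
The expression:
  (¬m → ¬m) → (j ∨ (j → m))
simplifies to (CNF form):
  True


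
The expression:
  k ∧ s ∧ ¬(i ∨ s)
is never true.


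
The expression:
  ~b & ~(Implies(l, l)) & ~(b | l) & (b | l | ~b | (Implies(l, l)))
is never true.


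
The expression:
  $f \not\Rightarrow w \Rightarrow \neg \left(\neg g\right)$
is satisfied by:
  {g: True, w: True, f: False}
  {g: True, w: False, f: False}
  {w: True, g: False, f: False}
  {g: False, w: False, f: False}
  {f: True, g: True, w: True}
  {f: True, g: True, w: False}
  {f: True, w: True, g: False}


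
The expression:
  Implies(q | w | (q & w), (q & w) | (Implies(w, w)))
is always true.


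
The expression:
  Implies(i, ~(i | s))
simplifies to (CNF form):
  ~i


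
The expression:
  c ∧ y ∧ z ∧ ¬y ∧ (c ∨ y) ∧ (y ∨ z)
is never true.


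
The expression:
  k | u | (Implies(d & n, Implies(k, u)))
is always true.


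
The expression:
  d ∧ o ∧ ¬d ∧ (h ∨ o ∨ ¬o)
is never true.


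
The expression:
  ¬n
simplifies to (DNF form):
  ¬n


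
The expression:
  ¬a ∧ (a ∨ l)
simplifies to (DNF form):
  l ∧ ¬a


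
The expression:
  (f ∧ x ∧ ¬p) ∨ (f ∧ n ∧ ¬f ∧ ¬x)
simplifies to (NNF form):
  f ∧ x ∧ ¬p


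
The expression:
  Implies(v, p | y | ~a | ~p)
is always true.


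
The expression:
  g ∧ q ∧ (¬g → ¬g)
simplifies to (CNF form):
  g ∧ q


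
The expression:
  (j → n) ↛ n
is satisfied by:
  {n: False, j: False}


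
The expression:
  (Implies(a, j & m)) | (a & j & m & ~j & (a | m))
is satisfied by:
  {j: True, m: True, a: False}
  {j: True, m: False, a: False}
  {m: True, j: False, a: False}
  {j: False, m: False, a: False}
  {a: True, j: True, m: True}


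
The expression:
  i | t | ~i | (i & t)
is always true.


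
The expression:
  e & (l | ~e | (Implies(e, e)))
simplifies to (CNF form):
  e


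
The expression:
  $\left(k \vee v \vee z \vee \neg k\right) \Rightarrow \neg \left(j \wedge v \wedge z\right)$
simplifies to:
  $\neg j \vee \neg v \vee \neg z$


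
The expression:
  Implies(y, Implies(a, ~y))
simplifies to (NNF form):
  ~a | ~y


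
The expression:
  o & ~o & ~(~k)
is never true.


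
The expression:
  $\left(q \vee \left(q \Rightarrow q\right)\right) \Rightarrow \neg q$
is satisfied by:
  {q: False}


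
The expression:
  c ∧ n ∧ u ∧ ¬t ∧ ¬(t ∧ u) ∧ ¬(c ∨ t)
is never true.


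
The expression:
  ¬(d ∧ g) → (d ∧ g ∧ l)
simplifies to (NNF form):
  d ∧ g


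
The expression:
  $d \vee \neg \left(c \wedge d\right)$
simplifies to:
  $\text{True}$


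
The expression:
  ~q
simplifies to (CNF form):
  ~q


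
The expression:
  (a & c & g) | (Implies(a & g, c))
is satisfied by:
  {c: True, g: False, a: False}
  {g: False, a: False, c: False}
  {a: True, c: True, g: False}
  {a: True, g: False, c: False}
  {c: True, g: True, a: False}
  {g: True, c: False, a: False}
  {a: True, g: True, c: True}


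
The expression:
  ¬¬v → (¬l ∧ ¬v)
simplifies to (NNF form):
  ¬v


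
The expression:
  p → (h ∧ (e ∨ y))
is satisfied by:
  {e: True, h: True, y: True, p: False}
  {e: True, h: True, y: False, p: False}
  {h: True, y: True, p: False, e: False}
  {h: True, y: False, p: False, e: False}
  {e: True, y: True, p: False, h: False}
  {e: True, y: False, p: False, h: False}
  {y: True, e: False, p: False, h: False}
  {y: False, e: False, p: False, h: False}
  {e: True, h: True, p: True, y: True}
  {e: True, h: True, p: True, y: False}
  {h: True, p: True, y: True, e: False}


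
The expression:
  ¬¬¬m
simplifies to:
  ¬m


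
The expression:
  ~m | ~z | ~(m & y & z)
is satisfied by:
  {m: False, z: False, y: False}
  {y: True, m: False, z: False}
  {z: True, m: False, y: False}
  {y: True, z: True, m: False}
  {m: True, y: False, z: False}
  {y: True, m: True, z: False}
  {z: True, m: True, y: False}


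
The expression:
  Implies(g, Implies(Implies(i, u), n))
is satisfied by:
  {i: True, n: True, u: False, g: False}
  {n: True, u: False, g: False, i: False}
  {i: True, n: True, u: True, g: False}
  {n: True, u: True, g: False, i: False}
  {i: True, u: False, g: False, n: False}
  {i: False, u: False, g: False, n: False}
  {i: True, u: True, g: False, n: False}
  {u: True, i: False, g: False, n: False}
  {i: True, g: True, n: True, u: False}
  {g: True, n: True, i: False, u: False}
  {i: True, g: True, n: True, u: True}
  {g: True, n: True, u: True, i: False}
  {g: True, i: True, n: False, u: False}


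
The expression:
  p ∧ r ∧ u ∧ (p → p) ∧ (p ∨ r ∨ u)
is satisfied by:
  {r: True, p: True, u: True}


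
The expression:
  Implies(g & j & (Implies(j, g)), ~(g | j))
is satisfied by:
  {g: False, j: False}
  {j: True, g: False}
  {g: True, j: False}


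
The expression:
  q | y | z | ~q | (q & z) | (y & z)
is always true.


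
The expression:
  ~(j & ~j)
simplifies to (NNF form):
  True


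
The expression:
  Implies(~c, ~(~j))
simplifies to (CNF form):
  c | j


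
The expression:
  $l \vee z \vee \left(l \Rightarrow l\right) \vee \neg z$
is always true.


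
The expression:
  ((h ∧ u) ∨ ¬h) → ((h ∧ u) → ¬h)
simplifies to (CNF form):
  ¬h ∨ ¬u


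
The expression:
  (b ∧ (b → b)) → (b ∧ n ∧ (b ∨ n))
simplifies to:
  n ∨ ¬b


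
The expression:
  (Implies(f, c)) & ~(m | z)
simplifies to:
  ~m & ~z & (c | ~f)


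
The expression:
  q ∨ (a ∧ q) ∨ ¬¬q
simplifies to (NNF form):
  q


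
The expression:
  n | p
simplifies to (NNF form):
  n | p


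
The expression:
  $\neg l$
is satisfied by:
  {l: False}


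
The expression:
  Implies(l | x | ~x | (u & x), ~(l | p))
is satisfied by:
  {p: False, l: False}


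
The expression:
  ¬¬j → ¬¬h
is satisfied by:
  {h: True, j: False}
  {j: False, h: False}
  {j: True, h: True}


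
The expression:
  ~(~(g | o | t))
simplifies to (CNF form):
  g | o | t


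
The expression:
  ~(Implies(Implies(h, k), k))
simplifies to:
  ~h & ~k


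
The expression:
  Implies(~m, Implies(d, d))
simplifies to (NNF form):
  True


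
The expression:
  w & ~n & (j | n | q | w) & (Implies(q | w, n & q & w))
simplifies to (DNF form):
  False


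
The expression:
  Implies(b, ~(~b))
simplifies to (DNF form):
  True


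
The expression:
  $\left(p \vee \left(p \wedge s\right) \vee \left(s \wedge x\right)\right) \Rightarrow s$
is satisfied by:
  {s: True, p: False}
  {p: False, s: False}
  {p: True, s: True}


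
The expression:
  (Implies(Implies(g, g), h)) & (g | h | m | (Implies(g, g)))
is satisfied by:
  {h: True}


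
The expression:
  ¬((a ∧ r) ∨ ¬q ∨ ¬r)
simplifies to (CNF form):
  q ∧ r ∧ ¬a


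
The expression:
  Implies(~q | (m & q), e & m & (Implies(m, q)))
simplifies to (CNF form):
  q & (e | ~m)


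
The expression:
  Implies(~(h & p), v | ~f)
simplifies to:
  v | ~f | (h & p)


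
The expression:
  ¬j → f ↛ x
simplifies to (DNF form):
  j ∨ (f ∧ ¬x)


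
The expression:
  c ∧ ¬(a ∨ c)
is never true.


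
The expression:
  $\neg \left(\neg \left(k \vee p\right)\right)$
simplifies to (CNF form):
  $k \vee p$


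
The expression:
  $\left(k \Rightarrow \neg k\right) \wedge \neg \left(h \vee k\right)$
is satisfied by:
  {h: False, k: False}


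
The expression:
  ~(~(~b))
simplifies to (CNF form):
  ~b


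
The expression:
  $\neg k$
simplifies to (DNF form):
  $\neg k$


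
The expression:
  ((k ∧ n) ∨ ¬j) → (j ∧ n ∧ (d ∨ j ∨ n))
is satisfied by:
  {j: True}


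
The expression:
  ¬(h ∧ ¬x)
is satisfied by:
  {x: True, h: False}
  {h: False, x: False}
  {h: True, x: True}
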